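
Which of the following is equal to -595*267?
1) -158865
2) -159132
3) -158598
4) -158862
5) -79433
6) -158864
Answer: 1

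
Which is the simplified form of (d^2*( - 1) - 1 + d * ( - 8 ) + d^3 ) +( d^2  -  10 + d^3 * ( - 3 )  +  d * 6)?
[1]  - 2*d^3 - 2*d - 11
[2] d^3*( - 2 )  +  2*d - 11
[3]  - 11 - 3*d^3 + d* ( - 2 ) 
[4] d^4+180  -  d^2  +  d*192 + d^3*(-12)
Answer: 1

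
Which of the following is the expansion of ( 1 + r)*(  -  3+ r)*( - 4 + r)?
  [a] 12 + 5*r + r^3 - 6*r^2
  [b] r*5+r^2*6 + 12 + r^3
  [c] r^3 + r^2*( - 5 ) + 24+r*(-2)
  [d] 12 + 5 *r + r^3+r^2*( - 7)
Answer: a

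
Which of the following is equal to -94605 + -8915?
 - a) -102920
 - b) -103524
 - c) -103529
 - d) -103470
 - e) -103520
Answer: e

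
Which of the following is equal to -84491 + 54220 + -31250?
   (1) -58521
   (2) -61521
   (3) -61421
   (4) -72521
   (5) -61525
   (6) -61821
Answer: 2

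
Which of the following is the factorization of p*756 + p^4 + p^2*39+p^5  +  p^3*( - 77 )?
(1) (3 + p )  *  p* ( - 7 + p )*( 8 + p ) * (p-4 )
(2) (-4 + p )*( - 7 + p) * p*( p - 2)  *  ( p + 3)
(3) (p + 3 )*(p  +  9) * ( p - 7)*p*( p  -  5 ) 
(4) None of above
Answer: 4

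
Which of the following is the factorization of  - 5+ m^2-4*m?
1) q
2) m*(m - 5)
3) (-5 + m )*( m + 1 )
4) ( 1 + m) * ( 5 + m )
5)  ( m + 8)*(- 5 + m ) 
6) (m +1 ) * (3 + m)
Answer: 3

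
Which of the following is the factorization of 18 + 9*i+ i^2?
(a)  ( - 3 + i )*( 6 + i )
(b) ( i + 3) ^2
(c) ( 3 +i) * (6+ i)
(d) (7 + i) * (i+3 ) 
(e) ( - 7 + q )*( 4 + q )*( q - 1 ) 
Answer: c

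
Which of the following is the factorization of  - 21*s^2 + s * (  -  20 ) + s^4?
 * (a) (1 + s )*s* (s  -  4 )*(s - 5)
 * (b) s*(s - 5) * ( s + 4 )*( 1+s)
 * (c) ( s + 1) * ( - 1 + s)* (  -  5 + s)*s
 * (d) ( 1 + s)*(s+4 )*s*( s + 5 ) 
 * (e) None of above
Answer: b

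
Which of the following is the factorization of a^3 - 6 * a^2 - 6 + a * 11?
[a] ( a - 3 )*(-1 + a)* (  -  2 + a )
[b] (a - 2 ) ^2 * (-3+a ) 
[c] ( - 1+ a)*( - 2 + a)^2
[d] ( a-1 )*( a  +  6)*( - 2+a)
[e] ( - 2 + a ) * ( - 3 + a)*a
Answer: a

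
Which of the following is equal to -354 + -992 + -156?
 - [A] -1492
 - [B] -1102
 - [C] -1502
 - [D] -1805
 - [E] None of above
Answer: C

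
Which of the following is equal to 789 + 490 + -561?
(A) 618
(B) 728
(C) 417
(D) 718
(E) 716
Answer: D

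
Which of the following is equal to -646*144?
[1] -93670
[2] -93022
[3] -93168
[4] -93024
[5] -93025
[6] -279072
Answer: 4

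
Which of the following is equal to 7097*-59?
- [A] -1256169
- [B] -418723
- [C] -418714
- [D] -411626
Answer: B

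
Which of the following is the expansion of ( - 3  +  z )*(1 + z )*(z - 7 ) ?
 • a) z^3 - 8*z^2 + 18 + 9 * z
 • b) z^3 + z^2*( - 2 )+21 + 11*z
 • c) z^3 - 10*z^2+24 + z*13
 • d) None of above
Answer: d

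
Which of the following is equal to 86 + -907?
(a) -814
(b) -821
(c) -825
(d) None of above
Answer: b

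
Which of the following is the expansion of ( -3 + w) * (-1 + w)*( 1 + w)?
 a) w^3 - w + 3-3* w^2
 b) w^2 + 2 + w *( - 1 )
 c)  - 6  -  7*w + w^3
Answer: a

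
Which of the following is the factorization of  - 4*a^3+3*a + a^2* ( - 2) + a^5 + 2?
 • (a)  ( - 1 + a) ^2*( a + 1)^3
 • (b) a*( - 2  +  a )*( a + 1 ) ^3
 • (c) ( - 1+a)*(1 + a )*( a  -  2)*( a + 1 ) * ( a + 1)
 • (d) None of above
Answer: c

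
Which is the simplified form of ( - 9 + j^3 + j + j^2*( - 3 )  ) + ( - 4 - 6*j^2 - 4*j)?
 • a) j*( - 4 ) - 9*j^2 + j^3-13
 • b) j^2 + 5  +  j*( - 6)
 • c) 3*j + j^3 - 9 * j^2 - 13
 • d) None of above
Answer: d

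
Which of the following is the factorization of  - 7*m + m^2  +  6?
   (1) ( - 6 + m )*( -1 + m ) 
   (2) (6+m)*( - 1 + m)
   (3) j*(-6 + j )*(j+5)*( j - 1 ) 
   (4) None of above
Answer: 1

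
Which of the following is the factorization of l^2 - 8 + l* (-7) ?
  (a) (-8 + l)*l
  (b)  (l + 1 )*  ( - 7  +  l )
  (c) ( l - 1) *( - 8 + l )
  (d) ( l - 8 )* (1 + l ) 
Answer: d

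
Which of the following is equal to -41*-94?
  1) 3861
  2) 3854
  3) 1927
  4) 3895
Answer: 2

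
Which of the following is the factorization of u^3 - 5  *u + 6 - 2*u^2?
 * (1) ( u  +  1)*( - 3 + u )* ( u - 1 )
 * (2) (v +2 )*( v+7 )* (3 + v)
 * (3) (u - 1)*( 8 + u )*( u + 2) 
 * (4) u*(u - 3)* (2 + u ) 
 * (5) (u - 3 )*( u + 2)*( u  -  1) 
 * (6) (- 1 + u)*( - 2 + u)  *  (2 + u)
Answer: 5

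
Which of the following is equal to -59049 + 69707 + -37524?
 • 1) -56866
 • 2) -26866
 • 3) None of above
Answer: 2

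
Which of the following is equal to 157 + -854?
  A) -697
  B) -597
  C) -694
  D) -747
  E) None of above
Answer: A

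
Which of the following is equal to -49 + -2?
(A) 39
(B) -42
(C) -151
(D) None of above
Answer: D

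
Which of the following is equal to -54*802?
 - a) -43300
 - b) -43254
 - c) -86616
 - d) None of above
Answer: d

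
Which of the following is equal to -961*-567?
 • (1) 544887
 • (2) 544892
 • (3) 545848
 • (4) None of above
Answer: 1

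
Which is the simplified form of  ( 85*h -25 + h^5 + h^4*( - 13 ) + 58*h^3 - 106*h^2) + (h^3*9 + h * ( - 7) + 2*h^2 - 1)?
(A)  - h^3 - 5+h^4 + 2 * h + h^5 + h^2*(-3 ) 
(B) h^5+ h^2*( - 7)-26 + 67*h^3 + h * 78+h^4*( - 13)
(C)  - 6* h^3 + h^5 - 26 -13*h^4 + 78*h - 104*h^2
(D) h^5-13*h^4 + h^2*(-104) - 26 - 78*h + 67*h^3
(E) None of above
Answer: E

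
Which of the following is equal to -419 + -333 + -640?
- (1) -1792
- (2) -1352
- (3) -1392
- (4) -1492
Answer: 3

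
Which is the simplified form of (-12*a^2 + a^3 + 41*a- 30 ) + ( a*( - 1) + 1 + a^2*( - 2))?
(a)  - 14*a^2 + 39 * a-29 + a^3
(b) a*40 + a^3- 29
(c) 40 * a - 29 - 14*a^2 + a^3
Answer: c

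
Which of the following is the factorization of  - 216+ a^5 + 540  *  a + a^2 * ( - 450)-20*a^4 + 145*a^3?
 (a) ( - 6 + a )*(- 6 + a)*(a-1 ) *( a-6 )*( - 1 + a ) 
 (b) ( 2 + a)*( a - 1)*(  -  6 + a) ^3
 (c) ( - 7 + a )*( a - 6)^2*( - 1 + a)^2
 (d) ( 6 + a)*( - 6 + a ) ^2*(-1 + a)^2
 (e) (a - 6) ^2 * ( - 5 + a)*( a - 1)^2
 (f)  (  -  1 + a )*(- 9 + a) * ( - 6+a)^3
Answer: a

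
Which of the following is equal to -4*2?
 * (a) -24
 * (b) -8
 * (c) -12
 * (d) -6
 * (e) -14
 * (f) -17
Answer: b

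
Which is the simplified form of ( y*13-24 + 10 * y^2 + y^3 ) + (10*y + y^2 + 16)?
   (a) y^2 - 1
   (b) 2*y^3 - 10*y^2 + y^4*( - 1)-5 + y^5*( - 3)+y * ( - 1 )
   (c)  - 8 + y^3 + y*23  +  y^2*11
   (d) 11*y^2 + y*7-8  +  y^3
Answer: c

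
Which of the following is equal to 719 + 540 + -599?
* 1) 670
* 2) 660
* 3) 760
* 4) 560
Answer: 2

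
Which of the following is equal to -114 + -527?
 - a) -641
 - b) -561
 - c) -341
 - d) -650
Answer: a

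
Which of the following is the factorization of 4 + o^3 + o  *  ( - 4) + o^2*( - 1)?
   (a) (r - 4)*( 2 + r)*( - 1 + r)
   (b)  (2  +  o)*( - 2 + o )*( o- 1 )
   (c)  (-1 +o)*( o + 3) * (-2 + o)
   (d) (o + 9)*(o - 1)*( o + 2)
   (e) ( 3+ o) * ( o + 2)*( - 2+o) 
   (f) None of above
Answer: b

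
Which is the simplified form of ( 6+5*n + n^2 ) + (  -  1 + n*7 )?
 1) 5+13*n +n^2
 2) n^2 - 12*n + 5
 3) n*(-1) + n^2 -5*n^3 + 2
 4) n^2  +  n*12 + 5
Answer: 4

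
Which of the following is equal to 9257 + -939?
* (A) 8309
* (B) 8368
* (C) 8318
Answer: C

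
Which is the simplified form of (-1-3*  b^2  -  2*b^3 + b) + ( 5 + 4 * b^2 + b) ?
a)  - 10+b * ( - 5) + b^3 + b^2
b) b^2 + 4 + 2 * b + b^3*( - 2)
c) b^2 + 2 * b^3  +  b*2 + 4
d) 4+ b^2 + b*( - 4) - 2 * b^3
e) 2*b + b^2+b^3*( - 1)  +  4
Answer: b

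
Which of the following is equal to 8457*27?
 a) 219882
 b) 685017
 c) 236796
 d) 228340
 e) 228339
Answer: e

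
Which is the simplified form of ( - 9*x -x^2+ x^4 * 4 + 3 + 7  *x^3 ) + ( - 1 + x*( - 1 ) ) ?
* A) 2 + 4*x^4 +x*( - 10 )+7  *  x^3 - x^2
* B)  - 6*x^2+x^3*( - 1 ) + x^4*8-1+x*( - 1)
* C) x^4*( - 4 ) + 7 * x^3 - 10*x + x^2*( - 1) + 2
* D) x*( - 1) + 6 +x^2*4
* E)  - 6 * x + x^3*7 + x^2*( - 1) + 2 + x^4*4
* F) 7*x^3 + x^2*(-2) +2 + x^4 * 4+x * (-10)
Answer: A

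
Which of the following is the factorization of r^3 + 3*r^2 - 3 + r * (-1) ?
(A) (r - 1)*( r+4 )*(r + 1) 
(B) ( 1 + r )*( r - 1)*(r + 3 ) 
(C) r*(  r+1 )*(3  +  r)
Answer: B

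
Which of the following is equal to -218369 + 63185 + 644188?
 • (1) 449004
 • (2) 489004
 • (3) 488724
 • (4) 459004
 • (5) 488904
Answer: 2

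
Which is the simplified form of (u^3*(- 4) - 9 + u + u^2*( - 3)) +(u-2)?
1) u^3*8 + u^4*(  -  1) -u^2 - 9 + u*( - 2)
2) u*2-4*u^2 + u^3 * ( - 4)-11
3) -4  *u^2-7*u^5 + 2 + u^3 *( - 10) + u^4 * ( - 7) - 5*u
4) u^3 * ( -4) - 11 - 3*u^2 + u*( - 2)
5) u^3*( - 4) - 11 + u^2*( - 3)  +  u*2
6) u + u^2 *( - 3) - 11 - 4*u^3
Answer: 5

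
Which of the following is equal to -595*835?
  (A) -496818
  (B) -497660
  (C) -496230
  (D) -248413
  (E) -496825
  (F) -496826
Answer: E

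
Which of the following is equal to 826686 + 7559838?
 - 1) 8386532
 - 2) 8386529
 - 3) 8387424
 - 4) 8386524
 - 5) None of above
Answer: 4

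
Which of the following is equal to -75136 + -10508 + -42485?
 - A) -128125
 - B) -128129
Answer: B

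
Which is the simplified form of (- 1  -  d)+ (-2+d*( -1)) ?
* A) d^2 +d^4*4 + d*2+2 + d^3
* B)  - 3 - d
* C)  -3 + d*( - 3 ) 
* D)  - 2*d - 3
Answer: D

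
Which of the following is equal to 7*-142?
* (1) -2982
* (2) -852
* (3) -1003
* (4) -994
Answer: 4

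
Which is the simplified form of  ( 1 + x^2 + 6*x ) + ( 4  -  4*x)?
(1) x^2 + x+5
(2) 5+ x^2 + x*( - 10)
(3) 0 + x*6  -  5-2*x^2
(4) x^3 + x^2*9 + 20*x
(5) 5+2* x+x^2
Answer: 5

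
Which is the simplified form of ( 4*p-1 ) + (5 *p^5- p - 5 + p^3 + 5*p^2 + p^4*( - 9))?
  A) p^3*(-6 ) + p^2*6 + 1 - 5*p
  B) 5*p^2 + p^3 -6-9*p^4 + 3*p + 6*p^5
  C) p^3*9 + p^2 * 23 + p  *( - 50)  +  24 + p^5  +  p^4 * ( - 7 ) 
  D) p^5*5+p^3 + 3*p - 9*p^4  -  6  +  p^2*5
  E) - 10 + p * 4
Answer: D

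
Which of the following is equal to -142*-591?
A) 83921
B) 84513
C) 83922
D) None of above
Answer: C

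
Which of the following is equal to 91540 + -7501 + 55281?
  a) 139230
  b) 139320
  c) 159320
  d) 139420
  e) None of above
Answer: b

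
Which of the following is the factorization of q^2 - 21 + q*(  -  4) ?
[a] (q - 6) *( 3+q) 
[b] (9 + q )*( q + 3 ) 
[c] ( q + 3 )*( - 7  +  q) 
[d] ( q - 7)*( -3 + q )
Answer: c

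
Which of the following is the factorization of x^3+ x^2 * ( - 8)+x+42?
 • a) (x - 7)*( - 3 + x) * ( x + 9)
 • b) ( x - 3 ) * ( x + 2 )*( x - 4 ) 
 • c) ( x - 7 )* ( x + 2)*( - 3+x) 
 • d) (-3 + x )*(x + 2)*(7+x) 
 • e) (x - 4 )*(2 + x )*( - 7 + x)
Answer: c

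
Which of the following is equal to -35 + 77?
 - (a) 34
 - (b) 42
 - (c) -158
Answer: b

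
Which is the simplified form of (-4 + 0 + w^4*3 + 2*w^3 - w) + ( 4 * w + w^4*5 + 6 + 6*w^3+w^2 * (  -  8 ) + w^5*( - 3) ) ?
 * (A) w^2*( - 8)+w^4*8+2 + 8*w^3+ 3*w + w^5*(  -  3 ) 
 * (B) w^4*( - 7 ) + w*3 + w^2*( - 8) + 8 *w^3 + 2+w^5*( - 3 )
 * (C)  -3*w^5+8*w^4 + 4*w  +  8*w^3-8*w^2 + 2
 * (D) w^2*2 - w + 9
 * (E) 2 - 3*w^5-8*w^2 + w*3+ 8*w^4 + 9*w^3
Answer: A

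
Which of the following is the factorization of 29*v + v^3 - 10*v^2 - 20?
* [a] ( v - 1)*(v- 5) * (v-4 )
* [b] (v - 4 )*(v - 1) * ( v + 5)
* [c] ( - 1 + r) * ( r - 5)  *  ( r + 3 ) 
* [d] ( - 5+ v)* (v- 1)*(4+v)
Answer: a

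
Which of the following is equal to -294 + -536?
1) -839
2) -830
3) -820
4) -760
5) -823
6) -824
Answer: 2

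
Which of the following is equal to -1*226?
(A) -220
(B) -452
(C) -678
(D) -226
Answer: D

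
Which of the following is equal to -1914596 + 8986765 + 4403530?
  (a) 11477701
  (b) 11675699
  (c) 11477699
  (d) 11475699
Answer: d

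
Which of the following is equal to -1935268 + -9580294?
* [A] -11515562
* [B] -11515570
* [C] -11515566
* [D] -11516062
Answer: A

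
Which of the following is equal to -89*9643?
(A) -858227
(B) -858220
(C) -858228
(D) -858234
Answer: A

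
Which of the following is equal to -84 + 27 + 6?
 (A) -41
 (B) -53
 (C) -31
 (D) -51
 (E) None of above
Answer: D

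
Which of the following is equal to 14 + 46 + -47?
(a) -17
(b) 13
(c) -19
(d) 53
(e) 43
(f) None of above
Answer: b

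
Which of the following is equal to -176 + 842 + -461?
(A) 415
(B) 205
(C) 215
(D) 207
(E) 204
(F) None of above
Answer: B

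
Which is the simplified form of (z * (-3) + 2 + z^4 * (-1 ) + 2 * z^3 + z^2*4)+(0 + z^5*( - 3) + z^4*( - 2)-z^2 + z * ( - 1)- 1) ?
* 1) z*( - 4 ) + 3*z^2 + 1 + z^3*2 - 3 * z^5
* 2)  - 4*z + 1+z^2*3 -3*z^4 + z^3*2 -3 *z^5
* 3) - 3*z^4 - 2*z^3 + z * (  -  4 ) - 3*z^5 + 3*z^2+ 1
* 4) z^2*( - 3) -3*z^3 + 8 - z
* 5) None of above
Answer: 2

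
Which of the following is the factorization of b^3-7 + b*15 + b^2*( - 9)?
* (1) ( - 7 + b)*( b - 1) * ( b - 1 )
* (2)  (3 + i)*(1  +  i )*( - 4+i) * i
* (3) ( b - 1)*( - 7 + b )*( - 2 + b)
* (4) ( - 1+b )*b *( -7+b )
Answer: 1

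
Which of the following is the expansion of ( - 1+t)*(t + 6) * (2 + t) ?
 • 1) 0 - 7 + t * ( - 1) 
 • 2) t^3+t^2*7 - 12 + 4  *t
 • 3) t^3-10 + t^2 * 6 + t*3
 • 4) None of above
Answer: 2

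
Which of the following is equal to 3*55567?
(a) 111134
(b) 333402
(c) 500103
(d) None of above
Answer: d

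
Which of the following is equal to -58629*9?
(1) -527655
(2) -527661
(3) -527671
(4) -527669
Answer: 2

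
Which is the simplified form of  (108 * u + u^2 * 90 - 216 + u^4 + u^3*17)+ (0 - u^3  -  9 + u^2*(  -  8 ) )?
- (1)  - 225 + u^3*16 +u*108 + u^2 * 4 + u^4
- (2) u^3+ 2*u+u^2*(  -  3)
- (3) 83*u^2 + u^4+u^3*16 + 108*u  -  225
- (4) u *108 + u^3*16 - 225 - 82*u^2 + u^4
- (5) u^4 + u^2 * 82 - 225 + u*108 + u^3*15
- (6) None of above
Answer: 6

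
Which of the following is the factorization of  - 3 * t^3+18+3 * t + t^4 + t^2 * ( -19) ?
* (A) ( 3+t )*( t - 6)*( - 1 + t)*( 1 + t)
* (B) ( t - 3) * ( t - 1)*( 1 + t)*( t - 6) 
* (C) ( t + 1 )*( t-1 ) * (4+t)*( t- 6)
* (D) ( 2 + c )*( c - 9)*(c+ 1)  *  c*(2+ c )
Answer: A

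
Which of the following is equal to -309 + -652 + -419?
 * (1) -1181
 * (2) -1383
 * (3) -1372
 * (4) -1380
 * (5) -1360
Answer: 4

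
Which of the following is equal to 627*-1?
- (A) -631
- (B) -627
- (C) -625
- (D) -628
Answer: B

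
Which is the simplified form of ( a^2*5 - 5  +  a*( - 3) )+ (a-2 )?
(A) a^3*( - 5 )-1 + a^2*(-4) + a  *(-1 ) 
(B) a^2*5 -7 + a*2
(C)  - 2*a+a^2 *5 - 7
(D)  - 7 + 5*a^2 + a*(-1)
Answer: C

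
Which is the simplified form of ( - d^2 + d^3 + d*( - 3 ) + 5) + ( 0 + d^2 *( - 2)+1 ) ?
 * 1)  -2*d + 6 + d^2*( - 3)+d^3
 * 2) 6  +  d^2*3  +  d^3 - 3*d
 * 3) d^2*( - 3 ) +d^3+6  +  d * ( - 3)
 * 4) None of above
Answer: 3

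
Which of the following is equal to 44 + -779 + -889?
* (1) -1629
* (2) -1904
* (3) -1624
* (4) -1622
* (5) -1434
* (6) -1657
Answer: 3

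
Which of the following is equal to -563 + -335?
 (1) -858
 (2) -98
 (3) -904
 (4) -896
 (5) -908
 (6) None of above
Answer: 6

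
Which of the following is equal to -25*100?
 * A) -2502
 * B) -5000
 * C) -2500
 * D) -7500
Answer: C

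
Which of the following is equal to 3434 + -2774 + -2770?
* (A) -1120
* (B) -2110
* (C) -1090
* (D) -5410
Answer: B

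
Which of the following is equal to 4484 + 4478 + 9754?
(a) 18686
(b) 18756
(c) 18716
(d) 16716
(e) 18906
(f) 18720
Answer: c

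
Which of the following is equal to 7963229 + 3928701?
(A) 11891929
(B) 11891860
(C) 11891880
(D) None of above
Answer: D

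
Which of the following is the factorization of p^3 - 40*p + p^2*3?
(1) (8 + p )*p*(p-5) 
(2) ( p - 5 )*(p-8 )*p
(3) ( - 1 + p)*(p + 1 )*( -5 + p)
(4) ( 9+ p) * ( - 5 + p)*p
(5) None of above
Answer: 1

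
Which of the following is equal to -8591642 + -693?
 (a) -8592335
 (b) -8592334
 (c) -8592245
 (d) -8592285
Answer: a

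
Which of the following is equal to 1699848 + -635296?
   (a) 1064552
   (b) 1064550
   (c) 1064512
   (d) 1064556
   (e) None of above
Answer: a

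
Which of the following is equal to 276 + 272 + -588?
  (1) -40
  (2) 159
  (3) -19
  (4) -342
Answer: 1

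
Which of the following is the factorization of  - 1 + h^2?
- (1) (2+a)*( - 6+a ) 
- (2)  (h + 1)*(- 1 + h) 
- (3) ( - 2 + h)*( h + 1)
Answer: 2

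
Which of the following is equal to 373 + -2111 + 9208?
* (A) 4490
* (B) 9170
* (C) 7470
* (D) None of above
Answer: C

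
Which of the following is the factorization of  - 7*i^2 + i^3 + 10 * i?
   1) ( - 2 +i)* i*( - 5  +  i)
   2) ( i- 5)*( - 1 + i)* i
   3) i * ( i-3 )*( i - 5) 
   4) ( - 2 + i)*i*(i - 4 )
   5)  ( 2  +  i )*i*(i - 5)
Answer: 1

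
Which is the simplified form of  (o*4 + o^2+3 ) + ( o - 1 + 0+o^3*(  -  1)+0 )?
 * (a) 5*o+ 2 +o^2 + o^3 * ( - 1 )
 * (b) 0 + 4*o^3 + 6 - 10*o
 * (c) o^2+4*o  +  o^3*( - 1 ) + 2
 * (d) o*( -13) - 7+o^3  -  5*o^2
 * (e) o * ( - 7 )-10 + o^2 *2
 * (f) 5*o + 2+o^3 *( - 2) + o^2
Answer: a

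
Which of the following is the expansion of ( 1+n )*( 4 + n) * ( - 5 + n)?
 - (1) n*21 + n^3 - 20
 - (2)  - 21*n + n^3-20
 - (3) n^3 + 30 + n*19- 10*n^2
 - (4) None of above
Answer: 2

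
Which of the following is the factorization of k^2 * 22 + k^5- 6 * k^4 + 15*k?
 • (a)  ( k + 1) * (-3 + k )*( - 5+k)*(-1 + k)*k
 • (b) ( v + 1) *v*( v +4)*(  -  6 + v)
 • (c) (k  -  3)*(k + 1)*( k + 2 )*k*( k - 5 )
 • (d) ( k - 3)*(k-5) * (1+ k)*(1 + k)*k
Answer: d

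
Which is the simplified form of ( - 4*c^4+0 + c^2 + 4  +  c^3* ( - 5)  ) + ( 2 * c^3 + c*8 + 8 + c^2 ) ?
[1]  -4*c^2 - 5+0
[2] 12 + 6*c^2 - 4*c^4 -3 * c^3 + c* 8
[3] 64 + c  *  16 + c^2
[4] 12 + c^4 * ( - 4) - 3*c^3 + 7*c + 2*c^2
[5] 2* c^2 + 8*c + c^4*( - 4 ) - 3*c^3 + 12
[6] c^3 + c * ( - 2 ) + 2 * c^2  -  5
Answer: 5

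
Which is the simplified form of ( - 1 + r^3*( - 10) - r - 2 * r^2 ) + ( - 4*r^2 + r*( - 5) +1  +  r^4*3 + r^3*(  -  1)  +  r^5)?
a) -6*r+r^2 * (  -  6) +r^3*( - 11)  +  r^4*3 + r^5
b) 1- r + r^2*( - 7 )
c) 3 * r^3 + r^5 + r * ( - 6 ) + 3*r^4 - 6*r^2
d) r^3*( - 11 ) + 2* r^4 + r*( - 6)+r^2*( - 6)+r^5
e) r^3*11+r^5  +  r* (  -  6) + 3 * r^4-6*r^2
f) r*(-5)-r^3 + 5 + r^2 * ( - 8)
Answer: a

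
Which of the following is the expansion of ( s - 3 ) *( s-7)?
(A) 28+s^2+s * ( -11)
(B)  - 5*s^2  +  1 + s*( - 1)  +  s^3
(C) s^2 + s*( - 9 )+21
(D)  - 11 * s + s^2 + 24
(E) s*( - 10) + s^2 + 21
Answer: E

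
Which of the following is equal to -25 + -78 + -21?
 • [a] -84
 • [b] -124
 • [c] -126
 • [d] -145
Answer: b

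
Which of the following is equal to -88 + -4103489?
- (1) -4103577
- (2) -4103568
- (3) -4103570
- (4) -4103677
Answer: 1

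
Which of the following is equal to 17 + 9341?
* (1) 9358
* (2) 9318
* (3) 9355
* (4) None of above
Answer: 1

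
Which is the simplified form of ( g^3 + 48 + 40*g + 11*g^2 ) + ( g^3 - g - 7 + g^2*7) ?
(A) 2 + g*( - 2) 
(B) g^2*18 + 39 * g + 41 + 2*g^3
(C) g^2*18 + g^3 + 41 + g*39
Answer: B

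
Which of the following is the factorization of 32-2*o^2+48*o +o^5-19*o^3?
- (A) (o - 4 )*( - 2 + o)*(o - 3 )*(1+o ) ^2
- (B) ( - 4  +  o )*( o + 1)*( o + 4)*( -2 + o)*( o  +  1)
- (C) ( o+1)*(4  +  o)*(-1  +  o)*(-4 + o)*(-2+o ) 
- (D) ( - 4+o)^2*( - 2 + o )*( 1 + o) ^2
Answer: B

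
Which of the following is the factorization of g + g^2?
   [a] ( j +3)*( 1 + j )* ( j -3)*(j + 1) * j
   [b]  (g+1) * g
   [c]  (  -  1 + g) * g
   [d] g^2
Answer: b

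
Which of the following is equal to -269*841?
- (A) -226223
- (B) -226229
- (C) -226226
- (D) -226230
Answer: B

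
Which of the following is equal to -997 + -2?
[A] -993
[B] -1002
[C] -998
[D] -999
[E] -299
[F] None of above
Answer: D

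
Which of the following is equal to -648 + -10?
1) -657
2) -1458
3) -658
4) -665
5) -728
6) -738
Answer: 3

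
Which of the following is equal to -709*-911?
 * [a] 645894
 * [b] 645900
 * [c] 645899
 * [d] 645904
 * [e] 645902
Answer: c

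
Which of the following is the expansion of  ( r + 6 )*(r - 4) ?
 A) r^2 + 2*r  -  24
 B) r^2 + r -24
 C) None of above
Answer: A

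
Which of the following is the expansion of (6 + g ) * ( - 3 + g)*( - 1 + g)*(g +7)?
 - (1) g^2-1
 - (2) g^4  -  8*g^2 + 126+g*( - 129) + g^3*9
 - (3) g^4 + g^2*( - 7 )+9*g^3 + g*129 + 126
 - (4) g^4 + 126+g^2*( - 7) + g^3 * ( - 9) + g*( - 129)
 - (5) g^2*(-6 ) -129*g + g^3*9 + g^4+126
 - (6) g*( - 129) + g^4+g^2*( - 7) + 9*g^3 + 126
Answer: 6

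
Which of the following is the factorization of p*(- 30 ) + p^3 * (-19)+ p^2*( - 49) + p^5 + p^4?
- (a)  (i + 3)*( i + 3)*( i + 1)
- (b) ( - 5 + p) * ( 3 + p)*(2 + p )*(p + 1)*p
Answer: b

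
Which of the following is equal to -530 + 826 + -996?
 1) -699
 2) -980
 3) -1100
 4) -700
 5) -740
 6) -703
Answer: 4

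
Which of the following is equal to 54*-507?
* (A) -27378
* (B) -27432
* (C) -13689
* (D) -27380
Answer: A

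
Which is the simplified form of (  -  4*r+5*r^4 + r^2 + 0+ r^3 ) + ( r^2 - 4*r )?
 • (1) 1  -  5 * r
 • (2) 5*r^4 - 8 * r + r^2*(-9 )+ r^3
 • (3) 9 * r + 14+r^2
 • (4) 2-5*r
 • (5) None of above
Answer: 5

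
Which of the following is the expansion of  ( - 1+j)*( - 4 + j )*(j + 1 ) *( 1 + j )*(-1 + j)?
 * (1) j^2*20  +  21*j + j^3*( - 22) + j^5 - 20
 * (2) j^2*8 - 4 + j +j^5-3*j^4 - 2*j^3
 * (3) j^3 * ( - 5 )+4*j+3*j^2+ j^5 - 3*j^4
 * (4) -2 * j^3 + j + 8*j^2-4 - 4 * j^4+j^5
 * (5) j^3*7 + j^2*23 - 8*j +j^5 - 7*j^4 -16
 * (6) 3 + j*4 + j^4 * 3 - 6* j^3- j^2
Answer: 4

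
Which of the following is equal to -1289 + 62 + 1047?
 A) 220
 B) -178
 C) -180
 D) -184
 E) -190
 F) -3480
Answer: C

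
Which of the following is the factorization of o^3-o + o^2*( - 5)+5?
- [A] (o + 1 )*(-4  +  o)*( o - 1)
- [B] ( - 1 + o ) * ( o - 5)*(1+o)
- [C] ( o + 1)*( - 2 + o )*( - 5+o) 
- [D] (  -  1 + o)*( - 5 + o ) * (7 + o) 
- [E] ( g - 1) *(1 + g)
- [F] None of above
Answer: B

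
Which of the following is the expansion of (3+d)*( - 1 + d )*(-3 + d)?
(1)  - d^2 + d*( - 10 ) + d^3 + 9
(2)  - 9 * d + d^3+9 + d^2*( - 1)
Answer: 2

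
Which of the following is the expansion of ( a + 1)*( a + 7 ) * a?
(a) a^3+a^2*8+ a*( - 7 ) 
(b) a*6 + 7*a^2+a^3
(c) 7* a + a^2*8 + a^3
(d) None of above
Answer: c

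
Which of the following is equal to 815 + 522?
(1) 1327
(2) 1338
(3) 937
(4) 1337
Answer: 4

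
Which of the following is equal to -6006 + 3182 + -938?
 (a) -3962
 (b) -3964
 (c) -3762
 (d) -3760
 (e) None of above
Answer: c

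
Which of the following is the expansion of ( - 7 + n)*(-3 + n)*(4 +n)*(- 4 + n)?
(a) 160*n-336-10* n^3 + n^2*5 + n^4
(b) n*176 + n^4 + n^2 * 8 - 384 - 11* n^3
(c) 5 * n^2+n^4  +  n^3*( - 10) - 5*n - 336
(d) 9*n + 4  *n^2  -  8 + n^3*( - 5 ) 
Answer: a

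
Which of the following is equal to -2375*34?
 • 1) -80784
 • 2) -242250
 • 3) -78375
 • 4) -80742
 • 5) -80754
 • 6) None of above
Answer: 6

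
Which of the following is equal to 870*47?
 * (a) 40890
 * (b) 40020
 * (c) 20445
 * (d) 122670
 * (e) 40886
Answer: a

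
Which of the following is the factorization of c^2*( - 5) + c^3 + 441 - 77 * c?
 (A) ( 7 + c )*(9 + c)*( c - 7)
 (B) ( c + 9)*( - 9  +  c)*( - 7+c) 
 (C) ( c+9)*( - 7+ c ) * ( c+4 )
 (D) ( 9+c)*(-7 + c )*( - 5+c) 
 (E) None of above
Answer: E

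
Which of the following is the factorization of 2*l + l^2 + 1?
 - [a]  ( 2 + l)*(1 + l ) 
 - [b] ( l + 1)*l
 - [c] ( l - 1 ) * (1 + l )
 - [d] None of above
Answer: d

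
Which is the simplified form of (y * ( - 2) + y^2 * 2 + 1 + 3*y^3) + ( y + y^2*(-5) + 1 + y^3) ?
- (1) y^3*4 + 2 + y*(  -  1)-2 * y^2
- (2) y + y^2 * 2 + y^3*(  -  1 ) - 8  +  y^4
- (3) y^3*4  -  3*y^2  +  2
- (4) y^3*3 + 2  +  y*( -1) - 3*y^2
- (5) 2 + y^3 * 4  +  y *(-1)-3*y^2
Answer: 5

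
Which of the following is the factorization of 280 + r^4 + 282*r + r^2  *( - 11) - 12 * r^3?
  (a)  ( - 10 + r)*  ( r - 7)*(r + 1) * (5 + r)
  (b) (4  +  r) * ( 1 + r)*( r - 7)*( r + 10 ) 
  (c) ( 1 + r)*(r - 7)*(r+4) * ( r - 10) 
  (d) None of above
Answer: c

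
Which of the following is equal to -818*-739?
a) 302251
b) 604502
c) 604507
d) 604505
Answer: b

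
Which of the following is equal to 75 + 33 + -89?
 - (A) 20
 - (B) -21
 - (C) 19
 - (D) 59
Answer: C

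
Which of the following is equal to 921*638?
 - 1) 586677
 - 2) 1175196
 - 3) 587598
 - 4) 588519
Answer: 3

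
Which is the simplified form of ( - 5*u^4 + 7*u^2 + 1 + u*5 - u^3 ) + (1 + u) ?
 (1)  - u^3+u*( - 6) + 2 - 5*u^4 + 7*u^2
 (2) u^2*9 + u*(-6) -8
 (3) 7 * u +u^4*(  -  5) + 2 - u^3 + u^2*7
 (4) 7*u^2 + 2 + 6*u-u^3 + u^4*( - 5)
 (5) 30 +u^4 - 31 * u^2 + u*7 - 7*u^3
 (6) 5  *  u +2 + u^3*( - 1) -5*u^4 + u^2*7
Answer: 4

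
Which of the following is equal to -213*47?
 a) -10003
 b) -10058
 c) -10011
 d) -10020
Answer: c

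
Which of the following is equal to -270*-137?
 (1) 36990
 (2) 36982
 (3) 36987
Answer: 1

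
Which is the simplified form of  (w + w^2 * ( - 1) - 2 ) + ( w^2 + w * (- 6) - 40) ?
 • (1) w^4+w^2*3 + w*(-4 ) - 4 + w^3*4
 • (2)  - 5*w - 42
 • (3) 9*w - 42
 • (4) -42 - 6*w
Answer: 2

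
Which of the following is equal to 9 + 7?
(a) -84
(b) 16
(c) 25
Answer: b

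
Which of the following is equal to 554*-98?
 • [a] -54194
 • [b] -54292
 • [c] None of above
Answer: b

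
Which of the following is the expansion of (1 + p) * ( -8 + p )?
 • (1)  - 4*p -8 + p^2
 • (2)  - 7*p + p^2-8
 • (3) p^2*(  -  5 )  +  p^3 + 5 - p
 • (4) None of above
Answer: 2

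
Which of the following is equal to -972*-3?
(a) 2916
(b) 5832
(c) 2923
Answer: a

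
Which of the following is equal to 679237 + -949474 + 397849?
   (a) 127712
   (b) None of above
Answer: b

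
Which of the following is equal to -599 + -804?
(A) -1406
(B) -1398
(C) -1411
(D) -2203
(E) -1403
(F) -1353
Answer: E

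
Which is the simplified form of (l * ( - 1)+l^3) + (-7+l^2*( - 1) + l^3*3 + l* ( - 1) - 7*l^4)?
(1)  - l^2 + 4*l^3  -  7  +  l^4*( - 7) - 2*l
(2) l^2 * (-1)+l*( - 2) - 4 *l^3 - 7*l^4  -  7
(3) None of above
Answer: 1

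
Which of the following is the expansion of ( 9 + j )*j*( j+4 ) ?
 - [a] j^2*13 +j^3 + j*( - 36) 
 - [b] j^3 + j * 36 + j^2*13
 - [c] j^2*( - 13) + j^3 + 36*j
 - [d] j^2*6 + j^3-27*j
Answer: b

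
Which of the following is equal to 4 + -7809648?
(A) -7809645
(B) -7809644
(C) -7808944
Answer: B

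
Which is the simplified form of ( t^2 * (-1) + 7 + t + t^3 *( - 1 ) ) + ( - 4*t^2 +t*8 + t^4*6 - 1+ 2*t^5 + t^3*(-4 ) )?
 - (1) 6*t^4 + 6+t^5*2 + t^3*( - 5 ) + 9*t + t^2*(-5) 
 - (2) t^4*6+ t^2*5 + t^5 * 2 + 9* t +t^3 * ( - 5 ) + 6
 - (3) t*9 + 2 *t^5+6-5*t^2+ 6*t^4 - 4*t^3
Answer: 1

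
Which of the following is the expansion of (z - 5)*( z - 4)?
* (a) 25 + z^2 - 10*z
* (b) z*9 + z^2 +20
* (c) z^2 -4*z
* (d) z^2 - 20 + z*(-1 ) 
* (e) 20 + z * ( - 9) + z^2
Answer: e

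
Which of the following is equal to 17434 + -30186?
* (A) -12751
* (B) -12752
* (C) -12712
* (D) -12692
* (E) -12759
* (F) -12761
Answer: B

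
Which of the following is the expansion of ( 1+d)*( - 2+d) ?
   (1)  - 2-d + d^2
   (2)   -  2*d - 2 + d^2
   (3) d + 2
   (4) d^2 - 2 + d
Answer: 1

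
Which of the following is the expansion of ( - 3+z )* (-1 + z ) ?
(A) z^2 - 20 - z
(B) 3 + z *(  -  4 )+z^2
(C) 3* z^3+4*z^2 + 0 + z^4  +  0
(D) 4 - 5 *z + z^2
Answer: B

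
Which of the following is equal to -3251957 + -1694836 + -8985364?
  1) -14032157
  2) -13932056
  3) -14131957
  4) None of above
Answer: 4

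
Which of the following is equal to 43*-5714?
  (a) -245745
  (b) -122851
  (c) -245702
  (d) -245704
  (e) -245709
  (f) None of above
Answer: c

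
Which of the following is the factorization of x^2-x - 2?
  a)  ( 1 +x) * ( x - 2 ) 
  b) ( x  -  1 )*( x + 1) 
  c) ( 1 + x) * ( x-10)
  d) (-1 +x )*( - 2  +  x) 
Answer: a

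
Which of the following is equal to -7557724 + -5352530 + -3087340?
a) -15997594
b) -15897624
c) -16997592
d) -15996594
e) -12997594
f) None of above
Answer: a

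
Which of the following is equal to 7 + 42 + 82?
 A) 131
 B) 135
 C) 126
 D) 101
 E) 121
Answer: A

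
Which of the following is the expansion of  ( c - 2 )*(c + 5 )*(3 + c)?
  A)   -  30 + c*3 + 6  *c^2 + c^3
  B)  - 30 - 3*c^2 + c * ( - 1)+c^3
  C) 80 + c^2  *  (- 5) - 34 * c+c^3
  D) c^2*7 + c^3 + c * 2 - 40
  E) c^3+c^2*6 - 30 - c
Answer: E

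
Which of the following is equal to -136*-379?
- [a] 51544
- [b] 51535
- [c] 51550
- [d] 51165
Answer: a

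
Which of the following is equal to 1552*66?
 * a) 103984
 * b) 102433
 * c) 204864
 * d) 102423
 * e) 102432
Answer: e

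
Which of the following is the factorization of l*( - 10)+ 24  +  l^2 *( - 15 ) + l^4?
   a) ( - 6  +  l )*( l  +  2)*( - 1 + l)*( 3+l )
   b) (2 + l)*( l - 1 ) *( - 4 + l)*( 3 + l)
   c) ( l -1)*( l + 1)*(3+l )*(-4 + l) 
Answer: b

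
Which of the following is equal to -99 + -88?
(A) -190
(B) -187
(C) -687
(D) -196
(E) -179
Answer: B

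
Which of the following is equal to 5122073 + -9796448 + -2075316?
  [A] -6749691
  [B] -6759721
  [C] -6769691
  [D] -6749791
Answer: A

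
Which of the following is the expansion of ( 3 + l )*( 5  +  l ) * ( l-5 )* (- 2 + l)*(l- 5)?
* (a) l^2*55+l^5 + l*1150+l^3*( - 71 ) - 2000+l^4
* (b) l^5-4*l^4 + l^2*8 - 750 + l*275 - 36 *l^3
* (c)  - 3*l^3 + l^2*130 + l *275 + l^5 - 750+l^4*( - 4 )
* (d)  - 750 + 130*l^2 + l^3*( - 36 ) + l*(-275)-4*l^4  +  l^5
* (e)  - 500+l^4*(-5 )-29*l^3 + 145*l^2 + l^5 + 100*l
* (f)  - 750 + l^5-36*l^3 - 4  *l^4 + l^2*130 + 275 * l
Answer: f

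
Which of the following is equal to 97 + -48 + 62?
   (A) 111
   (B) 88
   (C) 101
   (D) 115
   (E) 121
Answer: A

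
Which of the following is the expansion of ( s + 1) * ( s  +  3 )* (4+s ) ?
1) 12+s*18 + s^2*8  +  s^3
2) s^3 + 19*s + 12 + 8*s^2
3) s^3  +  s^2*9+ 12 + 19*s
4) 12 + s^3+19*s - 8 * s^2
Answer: 2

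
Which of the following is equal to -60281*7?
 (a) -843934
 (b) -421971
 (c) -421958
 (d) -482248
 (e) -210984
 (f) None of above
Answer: f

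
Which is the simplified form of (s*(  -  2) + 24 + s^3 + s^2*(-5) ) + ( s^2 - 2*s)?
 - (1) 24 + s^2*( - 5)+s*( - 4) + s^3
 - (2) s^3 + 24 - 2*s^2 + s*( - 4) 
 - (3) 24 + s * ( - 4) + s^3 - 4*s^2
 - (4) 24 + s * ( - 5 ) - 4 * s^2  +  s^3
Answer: 3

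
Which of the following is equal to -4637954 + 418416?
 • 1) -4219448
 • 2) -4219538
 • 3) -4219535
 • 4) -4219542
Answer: 2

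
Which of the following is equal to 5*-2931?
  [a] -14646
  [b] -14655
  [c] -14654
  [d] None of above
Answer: b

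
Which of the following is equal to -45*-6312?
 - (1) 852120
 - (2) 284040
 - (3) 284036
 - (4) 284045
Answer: 2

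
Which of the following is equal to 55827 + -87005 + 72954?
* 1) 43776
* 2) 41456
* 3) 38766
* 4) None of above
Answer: 4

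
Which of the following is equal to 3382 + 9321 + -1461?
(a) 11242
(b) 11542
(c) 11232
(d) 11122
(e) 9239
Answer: a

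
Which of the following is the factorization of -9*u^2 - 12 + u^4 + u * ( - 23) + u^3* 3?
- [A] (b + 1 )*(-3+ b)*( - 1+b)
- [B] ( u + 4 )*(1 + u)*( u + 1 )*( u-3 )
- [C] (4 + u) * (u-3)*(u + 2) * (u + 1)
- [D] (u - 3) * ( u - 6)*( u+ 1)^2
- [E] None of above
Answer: B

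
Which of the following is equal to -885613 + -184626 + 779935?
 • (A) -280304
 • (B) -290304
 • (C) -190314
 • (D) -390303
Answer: B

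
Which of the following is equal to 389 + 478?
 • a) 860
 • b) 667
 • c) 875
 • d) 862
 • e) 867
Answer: e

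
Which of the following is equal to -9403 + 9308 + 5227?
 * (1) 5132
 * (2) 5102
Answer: 1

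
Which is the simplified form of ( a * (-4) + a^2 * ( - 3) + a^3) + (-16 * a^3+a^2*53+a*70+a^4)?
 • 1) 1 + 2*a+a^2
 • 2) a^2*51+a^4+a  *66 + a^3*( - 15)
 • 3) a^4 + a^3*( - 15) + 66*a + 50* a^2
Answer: 3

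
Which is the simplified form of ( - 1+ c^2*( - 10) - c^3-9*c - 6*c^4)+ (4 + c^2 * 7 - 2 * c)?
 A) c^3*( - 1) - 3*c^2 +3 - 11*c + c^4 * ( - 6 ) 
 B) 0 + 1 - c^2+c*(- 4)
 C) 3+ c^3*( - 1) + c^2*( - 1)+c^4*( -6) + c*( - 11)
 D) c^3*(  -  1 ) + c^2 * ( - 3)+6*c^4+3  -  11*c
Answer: A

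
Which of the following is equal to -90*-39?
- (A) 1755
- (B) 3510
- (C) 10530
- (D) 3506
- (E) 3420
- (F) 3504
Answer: B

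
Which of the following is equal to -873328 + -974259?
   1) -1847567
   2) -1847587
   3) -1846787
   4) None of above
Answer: 2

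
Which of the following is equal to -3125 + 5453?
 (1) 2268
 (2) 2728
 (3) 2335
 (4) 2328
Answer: 4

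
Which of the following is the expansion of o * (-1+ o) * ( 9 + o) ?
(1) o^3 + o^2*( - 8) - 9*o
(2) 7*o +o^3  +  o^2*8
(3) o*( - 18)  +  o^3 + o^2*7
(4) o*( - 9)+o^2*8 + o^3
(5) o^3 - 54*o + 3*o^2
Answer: 4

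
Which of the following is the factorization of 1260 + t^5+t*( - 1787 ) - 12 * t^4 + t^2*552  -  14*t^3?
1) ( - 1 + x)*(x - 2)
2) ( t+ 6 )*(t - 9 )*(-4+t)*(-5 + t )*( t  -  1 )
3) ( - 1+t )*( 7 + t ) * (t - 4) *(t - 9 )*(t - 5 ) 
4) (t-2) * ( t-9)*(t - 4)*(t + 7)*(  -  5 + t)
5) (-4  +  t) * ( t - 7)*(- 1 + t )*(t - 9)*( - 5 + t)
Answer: 3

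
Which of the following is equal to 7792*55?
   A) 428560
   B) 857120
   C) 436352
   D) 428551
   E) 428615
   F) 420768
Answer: A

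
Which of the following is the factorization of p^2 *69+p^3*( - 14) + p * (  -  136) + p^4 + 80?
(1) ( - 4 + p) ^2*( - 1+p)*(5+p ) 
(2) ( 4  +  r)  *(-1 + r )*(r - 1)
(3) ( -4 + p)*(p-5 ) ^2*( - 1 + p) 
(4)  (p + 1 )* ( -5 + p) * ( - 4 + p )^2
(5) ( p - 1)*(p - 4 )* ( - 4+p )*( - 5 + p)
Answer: 5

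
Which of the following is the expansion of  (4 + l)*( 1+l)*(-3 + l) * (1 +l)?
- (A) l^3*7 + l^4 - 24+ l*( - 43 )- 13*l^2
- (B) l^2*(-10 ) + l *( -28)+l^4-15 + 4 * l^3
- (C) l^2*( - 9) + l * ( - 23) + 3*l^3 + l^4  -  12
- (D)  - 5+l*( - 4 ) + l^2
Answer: C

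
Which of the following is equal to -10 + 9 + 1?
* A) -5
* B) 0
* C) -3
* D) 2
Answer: B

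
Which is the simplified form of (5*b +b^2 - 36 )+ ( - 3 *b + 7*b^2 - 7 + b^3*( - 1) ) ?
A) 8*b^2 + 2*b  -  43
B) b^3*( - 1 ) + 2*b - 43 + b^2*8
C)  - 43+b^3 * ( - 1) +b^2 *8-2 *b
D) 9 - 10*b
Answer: B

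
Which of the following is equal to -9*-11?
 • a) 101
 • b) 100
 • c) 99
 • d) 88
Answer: c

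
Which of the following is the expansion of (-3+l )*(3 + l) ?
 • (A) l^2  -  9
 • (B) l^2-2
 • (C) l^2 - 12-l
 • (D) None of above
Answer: A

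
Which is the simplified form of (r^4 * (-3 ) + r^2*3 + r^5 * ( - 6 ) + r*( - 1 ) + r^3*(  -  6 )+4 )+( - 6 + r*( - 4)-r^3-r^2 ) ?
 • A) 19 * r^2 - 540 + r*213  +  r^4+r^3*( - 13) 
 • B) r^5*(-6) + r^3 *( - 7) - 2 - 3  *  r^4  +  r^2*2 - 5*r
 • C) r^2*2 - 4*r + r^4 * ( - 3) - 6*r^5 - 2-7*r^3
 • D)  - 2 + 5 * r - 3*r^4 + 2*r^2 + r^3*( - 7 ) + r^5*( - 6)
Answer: B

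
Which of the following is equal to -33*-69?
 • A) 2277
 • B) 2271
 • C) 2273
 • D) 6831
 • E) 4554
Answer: A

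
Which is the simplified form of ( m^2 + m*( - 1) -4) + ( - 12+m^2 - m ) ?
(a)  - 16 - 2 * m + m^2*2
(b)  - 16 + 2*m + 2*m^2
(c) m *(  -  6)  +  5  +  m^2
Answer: a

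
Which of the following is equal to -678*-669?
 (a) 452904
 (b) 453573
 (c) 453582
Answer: c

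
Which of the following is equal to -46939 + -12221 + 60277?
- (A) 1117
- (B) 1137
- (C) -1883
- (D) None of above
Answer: A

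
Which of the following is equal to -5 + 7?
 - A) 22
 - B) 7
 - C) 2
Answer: C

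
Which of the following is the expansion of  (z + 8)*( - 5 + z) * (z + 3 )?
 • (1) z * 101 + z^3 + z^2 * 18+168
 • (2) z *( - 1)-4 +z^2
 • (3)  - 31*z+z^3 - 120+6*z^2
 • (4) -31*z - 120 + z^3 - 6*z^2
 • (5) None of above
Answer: 3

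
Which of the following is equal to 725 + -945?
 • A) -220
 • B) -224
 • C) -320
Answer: A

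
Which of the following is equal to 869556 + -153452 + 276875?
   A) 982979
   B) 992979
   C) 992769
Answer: B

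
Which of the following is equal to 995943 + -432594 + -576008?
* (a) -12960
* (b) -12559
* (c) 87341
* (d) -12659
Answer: d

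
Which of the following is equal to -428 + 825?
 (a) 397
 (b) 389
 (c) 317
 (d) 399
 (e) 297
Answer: a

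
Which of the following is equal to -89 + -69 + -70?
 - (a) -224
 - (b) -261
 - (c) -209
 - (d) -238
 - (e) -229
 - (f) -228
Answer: f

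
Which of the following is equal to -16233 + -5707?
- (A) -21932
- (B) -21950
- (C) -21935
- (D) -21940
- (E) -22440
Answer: D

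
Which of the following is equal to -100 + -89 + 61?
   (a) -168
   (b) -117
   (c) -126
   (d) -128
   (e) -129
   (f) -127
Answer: d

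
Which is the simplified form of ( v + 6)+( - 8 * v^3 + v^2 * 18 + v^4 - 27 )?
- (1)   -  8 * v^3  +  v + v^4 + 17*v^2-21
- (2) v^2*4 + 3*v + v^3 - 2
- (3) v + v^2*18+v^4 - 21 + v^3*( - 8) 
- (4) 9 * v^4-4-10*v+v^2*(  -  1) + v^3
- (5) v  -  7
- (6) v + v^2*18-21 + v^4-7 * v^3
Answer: 3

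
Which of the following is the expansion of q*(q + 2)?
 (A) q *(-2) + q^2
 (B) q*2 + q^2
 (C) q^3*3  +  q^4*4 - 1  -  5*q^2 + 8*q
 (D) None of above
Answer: B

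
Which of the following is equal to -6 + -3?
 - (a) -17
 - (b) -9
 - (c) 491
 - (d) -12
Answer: b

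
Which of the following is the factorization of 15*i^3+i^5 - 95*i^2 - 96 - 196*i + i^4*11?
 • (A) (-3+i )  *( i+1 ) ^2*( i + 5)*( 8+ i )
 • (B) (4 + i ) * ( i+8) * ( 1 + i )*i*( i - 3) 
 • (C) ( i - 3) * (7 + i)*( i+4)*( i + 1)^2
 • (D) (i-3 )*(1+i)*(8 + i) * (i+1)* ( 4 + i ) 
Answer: D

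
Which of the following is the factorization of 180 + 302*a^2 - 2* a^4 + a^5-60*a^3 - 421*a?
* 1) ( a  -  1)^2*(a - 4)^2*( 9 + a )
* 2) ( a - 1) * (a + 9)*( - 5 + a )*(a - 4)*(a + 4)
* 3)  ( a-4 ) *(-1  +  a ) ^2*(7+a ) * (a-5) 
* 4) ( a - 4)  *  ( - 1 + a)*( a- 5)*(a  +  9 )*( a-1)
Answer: 4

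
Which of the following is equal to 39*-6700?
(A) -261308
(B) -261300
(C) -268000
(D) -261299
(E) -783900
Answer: B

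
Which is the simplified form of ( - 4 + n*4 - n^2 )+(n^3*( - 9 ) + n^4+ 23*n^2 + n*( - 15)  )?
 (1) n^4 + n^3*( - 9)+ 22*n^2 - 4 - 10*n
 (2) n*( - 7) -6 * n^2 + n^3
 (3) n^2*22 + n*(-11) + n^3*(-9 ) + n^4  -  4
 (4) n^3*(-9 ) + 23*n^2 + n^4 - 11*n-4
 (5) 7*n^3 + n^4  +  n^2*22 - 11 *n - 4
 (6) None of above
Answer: 3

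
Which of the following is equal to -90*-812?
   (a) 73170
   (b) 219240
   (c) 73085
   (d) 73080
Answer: d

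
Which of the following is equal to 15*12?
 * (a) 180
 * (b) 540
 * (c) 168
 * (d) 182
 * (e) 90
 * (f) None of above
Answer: a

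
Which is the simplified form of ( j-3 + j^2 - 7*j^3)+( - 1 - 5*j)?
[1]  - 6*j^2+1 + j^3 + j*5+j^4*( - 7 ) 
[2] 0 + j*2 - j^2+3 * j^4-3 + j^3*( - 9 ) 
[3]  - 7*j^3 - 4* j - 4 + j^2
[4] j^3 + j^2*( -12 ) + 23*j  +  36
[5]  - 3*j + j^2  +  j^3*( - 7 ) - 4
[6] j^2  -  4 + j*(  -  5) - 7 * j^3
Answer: 3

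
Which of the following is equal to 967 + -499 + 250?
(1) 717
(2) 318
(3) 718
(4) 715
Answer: 3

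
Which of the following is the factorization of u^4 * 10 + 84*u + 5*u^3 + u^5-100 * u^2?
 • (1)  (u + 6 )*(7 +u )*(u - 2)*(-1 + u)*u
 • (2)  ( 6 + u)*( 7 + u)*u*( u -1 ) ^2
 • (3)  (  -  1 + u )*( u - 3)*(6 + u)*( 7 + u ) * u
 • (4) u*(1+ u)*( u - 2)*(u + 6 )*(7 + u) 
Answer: 1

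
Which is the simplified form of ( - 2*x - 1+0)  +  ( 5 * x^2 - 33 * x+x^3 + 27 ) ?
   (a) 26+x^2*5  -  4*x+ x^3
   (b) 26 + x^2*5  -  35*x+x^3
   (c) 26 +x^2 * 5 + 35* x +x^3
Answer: b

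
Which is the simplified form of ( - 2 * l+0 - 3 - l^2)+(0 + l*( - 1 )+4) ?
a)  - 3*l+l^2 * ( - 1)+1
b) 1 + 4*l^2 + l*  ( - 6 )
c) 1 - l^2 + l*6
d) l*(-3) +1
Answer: a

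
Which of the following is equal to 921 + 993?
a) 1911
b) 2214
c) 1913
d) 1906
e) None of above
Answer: e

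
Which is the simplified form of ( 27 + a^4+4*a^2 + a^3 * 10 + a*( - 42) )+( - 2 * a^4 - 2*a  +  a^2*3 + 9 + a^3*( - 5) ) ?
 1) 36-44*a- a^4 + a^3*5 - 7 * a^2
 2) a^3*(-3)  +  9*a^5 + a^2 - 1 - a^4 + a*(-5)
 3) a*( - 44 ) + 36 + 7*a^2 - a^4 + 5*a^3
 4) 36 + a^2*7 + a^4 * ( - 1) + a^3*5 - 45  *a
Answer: 3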